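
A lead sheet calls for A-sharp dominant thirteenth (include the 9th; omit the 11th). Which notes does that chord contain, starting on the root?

Root A♯, quality dominant thirteenth:
A♯ — root
C𝄪 — major 3rd
E♯ — perfect 5th
G♯ — minor 7th
B♯ — major 9th
F𝄪 — major 13th

A♯, C𝄪, E♯, G♯, B♯, F𝄪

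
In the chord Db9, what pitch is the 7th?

Cb

Root of Db9 = Db. The 7th is a minor 7th: Db up a minor 7th → Cb.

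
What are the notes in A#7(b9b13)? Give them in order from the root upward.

A# – C## – E# – G# – B – F#

A#7(b9b13): dominant seventh flat nine flat thirteen on A#.
Root: A#
Major 3rd (3rd): C##
Perfect 5th (5th): E#
Minor 7th (7th): G#
Minor 9th (9th): B
Minor 13th (13th): F#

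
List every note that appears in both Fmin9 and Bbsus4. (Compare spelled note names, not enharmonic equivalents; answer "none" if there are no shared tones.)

F – Eb

Fmin9 = F, Ab, C, Eb, G.
Bbsus4 = Bb, Eb, F.
Shared: F, Eb.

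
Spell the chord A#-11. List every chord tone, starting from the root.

A# C# E# G# B# D#

A#-11: minor eleventh on A#.
- root: A#
- minor 3rd: C#
- perfect 5th: E#
- minor 7th: G#
- major 9th: B#
- perfect 11th: D#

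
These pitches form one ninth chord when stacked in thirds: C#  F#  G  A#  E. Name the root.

F#

Stacking in thirds gives F# – A# – C# – E – G, so F# is the root — F# dominant seventh flat nine.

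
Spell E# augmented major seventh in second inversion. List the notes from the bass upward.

In root position, E# augmented major seventh is E#–G##–B##–D##.
Second inversion puts the fifth (B##) in the bass.

B## D## E# G##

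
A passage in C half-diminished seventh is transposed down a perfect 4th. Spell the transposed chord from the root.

G  Bb  Db  F

A perfect 4th down from C is G, so the new chord is G half-diminished seventh.
root → G
3rd (minor 3rd) → Bb
5th (diminished 5th) → Db
7th (minor 7th) → F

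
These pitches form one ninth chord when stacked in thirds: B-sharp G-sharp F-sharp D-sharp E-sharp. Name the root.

Arranged so that each adjacent pair is a third by letter name: E-sharp – G-sharp – B-sharp – D-sharp – F-sharp.
The bottom of that stack, E-sharp, is the root (this is E-sharp minor seventh flat nine).

E-sharp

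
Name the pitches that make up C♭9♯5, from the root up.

Cb Eb G Bbb Db

C♭9♯5 is a dominant ninth sharp five built on Cb.
Root: Cb
Major 3rd (3rd): Eb
Augmented 5th (5th): G
Minor 7th (7th): Bbb
Major 9th (9th): Db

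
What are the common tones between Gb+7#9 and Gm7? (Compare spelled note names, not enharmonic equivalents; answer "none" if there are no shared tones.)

B♭ – D

Gb+7#9: G♭ B♭ D F♭ A
Gm7: G B♭ D F
Common to both → B♭, D.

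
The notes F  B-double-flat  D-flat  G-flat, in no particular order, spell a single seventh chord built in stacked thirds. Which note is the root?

G-flat

Arranged so that each adjacent pair is a third by letter name: G-flat – B-double-flat – D-flat – F.
The bottom of that stack, G-flat, is the root (this is G-flat minor-major seventh).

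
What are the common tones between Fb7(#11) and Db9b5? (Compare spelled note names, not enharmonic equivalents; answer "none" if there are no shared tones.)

Fb7(#11): Fb Ab Cb Ebb Bb
Db9b5: Db F Abb Cb Eb
Common to both → Cb.

Cb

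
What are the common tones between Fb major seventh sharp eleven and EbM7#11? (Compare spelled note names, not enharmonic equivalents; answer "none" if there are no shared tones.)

Fb major seventh sharp eleven = Fb, Ab, Cb, Eb, Bb.
EbM7#11 = Eb, G, Bb, D, A.
Shared: Eb, Bb.

Eb, Bb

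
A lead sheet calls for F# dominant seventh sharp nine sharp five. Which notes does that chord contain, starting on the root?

F-sharp, A-sharp, C-double-sharp, E, G-double-sharp

F# dominant seventh sharp nine sharp five: dominant seventh sharp nine sharp five on F-sharp.
- root: F-sharp
- major 3rd: A-sharp
- augmented 5th: C-double-sharp
- minor 7th: E
- augmented 9th: G-double-sharp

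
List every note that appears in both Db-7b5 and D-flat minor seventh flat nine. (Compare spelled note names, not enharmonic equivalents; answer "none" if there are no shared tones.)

Db-7b5 = Db, Fb, Abb, Cb.
D-flat minor seventh flat nine = Db, Fb, Ab, Cb, Ebb.
Shared: Db, Fb, Cb.

Db  Fb  Cb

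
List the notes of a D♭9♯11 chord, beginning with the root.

D♭9♯11 is a dominant ninth sharp eleven built on D♭.
- root: D♭
- major 3rd: F
- perfect 5th: A♭
- minor 7th: C♭
- major 9th: E♭
- augmented 11th: G

D♭ – F – A♭ – C♭ – E♭ – G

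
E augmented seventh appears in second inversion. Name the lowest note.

E augmented seventh = E–G#–B#–D. Second inversion → fifth in the bass = B#.

B#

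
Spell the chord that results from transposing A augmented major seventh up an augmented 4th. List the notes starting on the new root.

D-sharp  F-double-sharp  A-double-sharp  C-double-sharp

Transposed root: A → D-sharp (augmented 4th up). So we spell D-sharp augmented major seventh:
D-sharp — root
F-double-sharp — major 3rd
A-double-sharp — augmented 5th
C-double-sharp — major 7th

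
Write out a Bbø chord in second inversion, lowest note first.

Fb  Ab  Bb  Db

Bbø = Bb–Db–Fb–Ab; second inversion → fifth (Fb) lowest.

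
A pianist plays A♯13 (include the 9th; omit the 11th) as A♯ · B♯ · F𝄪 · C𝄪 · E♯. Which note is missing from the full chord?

G♯

A♯13 = A♯, C𝄪, E♯, G♯, B♯, F𝄪. The voicing lacks the 7th (minor 7th), G♯.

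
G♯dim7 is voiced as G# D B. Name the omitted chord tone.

F

G♯dim7 = G#, B, D, F. The voicing lacks the 7th (diminished 7th), F.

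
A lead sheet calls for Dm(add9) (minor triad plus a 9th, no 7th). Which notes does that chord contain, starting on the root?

D, F, A, E

Dm(add9): minor added-ninth on D.
D — root
F — minor 3rd
A — perfect 5th
E — major 9th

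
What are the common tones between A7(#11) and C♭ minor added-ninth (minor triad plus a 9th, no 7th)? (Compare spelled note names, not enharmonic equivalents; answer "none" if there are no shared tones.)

none

A7(#11) = A, C#, E, G, D#.
C♭ minor added-ninth = Cb, Ebb, Gb, Db.
Shared: none.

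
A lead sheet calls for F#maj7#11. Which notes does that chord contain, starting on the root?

Root F♯, quality major seventh sharp eleven:
F♯ — root
A♯ — major 3rd
C♯ — perfect 5th
E♯ — major 7th
B♯ — augmented 11th

F♯, A♯, C♯, E♯, B♯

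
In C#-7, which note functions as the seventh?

Root of C#-7 = C#. The 7th is a minor 7th: C# up a minor 7th → B.

B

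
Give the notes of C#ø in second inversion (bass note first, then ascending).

In root position, C#ø is C#–E–G–B.
Second inversion puts the fifth (G) in the bass.

G, B, C#, E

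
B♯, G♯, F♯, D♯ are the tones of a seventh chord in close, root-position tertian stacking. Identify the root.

G♯

Stacking in thirds gives G♯ – B♯ – D♯ – F♯, so G♯ is the root — G♯ dominant seventh.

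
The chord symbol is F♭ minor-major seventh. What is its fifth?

F♭ minor-major seventh is built on Fb; its 5th is a perfect 5th above the root.
A fifth above F uses the letter C, and the perfect 5th above Fb is Cb.

Cb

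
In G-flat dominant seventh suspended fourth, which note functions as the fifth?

G-flat dominant seventh suspended fourth is built on G-flat; its 5th is a perfect 5th above the root.
A fifth above G uses the letter D, and the perfect 5th above G-flat is D-flat.

D-flat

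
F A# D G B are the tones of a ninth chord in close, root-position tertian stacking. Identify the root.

Stacking in thirds gives G – B – D – F – A#, so G is the root — G dominant seventh sharp nine.

G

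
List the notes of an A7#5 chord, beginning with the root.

A7#5 is an augmented seventh built on A.
root → A
3rd (major 3rd) → C♯
5th (augmented 5th) → E♯
7th (minor 7th) → G

A, C♯, E♯, G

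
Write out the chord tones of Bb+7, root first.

Bb, D, F#, Ab

Bb+7: augmented seventh on Bb.
- root: Bb
- major 3rd: D
- augmented 5th: F#
- minor 7th: Ab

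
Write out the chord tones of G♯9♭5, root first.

G♯9♭5: dominant ninth flat five on G#.
G# — root
B# — major 3rd
D — diminished 5th
F# — minor 7th
A# — major 9th

G# – B# – D – F# – A#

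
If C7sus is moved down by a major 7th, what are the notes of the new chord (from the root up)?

D♭, G♭, A♭, C♭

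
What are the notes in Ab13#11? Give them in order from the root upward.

Root A♭, quality dominant thirteenth sharp eleven:
Root: A♭
Major 3rd (3rd): C
Perfect 5th (5th): E♭
Minor 7th (7th): G♭
Major 9th (9th): B♭
Augmented 11th (11th): D
Major 13th (13th): F

A♭, C, E♭, G♭, B♭, D, F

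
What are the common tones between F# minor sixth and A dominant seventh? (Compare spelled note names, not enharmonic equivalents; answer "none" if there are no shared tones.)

A, C-sharp

F# minor sixth: F-sharp A C-sharp D-sharp
A dominant seventh: A C-sharp E G
Common to both → A, C-sharp.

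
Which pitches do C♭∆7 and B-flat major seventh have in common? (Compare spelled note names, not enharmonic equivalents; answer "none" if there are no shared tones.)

Bb

C♭∆7 = Cb, Eb, Gb, Bb.
B-flat major seventh = Bb, D, F, A.
Shared: Bb.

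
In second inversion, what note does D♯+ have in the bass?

A##

D♯+ = D#–F##–A##. Second inversion → fifth in the bass = A##.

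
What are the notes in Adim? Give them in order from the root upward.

A C Eb

Adim is a diminished triad built on A.
root → A
3rd (minor 3rd) → C
5th (diminished 5th) → Eb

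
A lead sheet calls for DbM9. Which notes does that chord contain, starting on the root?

DbM9: major ninth on Db.
- root: Db
- major 3rd: F
- perfect 5th: Ab
- major 7th: C
- major 9th: Eb

Db, F, Ab, C, Eb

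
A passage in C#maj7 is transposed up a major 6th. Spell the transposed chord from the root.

A#, C##, E#, G##

C# up a major 6th → A#. New chord: A# major seventh.
A# — root
C## — major 3rd
E# — perfect 5th
G## — major 7th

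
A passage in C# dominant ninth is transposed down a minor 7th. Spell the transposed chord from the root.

D-sharp  F-double-sharp  A-sharp  C-sharp  E-sharp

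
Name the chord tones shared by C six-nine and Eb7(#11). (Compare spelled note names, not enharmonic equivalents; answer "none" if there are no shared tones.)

G  A

C six-nine = C, E, G, A, D.
Eb7(#11) = Eb, G, Bb, Db, A.
Shared: G, A.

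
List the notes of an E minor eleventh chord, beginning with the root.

E minor eleventh: minor eleventh on E.
root → E
3rd (minor 3rd) → G
5th (perfect 5th) → B
7th (minor 7th) → D
9th (major 9th) → F#
11th (perfect 11th) → A

E G B D F# A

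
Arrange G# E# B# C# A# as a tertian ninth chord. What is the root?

Stacking in thirds gives A# – C# – E# – G# – B#, so A# is the root — A# minor ninth.

A#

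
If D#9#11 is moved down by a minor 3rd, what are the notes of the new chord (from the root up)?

A minor 3rd down from D# is B#, so the new chord is B# dominant ninth sharp eleven.
root → B#
3rd (major 3rd) → D##
5th (perfect 5th) → F##
7th (minor 7th) → A#
9th (major 9th) → C##
11th (augmented 11th) → E##

B# D## F## A# C## E##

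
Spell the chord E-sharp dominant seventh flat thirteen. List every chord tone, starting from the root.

E# – G## – B# – D# – C#

E-sharp dominant seventh flat thirteen: dominant seventh flat thirteen on E#.
Root: E#
Major 3rd (3rd): G##
Perfect 5th (5th): B#
Minor 7th (7th): D#
Minor 13th (13th): C#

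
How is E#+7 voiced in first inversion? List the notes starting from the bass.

G𝄪  B𝄪  D♯  E♯

In root position, E#+7 is E♯–G𝄪–B𝄪–D♯.
First inversion puts the third (G𝄪) in the bass.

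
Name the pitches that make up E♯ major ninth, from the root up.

E♯ major ninth: major ninth on E♯.
Root: E♯
Major 3rd (3rd): G𝄪
Perfect 5th (5th): B♯
Major 7th (7th): D𝄪
Major 9th (9th): F𝄪

E♯ – G𝄪 – B♯ – D𝄪 – F𝄪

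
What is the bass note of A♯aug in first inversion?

A♯aug = A#–C##–E##. First inversion → third in the bass = C##.

C##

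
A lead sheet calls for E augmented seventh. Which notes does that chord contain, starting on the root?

E augmented seventh is an augmented seventh built on E.
root → E
3rd (major 3rd) → G-sharp
5th (augmented 5th) → B-sharp
7th (minor 7th) → D

E, G-sharp, B-sharp, D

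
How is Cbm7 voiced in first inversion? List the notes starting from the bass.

E𝄫 – G♭ – B𝄫 – C♭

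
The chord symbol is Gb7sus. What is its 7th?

Gb7sus is built on Gb; its 7th is a minor 7th above the root.
A seventh above G uses the letter F, and the minor 7th above Gb is Fb.

Fb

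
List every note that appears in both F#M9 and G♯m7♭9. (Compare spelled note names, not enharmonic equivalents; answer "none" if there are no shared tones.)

F#M9: F# A# C# E# G#
G♯m7♭9: G# B D# F# A
Common to both → F#, G#.

F# G#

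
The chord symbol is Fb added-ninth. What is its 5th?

Fb added-ninth is built on F-flat; its 5th is a perfect 5th above the root.
A fifth above F uses the letter C, and the perfect 5th above F-flat is C-flat.

C-flat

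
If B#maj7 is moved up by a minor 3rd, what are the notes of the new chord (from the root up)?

A minor 3rd up from B# is D#, so the new chord is D# major seventh.
D# — root
F## — major 3rd
A# — perfect 5th
C## — major 7th

D# – F## – A# – C##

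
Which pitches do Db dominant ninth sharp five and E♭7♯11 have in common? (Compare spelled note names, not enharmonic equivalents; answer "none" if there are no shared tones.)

Db – A – Eb

Db dominant ninth sharp five: Db F A Cb Eb
E♭7♯11: Eb G Bb Db A
Common to both → Db, A, Eb.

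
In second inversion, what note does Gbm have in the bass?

Gbm in root position is G♭–B𝄫–D♭.
Second inversion places the fifth in the bass, which is D♭.

D♭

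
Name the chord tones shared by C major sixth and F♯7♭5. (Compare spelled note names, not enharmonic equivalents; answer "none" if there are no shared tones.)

C major sixth: C E G A
F♯7♭5: F# A# C E
Common to both → C, E.

C E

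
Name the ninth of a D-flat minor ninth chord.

E-flat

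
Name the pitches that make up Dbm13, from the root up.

Dbm13 is a minor thirteenth built on Db.
Db — root
Fb — minor 3rd
Ab — perfect 5th
Cb — minor 7th
Eb — major 9th
Gb — perfect 11th
Bb — major 13th

Db  Fb  Ab  Cb  Eb  Gb  Bb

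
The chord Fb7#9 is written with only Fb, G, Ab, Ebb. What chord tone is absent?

Cb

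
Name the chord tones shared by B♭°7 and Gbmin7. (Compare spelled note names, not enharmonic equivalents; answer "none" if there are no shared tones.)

Db, Fb

B♭°7: Bb Db Fb Abb
Gbmin7: Gb Bbb Db Fb
Common to both → Db, Fb.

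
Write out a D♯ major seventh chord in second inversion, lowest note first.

A-sharp C-double-sharp D-sharp F-double-sharp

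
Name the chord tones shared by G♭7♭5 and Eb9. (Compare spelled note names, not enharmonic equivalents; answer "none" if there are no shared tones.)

Bb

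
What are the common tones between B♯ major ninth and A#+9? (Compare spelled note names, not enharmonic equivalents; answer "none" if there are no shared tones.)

B♯ major ninth = B#, D##, F##, A##, C##.
A#+9 = A#, C##, E##, G#, B#.
Shared: B#, C##.

B# C##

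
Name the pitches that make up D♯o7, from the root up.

D#  F#  A  C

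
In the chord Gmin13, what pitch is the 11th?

C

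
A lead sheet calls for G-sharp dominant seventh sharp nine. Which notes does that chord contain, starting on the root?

Root G#, quality dominant seventh sharp nine:
G# — root
B# — major 3rd
D# — perfect 5th
F# — minor 7th
A## — augmented 9th

G# B# D# F# A##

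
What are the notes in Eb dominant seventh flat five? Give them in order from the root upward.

Eb, G, Bbb, Db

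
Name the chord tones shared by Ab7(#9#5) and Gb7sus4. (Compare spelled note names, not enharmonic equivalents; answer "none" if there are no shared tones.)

Ab7(#9#5) = Ab, C, E, Gb, B.
Gb7sus4 = Gb, Cb, Db, Fb.
Shared: Gb.

Gb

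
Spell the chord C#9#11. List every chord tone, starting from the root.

C#9#11: dominant ninth sharp eleven on C♯.
Root: C♯
Major 3rd (3rd): E♯
Perfect 5th (5th): G♯
Minor 7th (7th): B
Major 9th (9th): D♯
Augmented 11th (11th): F𝄪

C♯ – E♯ – G♯ – B – D♯ – F𝄪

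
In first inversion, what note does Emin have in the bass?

Emin = E–G–B. First inversion → third in the bass = G.

G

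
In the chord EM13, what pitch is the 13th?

C♯

EM13 is built on E; its 13th is a major 13th above the root.
A sixth above E uses the letter C, and the major 13th above E is C♯.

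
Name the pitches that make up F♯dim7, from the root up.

F♯dim7: diminished seventh on F#.
root → F#
3rd (minor 3rd) → A
5th (diminished 5th) → C
7th (diminished 7th) → Eb

F#, A, C, Eb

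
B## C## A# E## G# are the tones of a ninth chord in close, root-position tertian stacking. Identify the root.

A#

Arranged so that each adjacent pair is a third by letter name: A# – C## – E## – G# – B##.
The bottom of that stack, A#, is the root (this is A# dominant seventh sharp nine sharp five).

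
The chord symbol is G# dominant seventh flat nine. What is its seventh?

Root of G# dominant seventh flat nine = G-sharp. The 7th is a minor 7th: G-sharp up a minor 7th → F-sharp.

F-sharp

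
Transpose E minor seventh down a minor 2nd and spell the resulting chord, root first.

E down a minor 2nd → D-sharp. New chord: D-sharp minor seventh.
root → D-sharp
3rd (minor 3rd) → F-sharp
5th (perfect 5th) → A-sharp
7th (minor 7th) → C-sharp

D-sharp F-sharp A-sharp C-sharp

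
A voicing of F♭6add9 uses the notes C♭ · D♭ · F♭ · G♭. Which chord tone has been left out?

F♭6add9 = F♭, A♭, C♭, D♭, G♭. The voicing lacks the 3rd (major 3rd), A♭.

A♭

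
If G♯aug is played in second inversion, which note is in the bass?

G♯aug in root position is G♯–B♯–D𝄪.
Second inversion places the fifth in the bass, which is D𝄪.

D𝄪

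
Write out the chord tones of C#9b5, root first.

C♯, E♯, G, B, D♯

Root C♯, quality dominant ninth flat five:
root → C♯
3rd (major 3rd) → E♯
5th (diminished 5th) → G
7th (minor 7th) → B
9th (major 9th) → D♯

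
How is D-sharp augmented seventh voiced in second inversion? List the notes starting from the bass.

In root position, D-sharp augmented seventh is D#–F##–A##–C#.
Second inversion puts the fifth (A##) in the bass.

A## – C# – D# – F##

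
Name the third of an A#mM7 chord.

C♯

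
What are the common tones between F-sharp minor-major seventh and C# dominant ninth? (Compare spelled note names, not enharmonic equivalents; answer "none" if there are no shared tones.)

F-sharp minor-major seventh = F-sharp, A, C-sharp, E-sharp.
C# dominant ninth = C-sharp, E-sharp, G-sharp, B, D-sharp.
Shared: C-sharp, E-sharp.

C-sharp E-sharp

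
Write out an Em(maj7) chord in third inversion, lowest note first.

D♯  E  G  B

Em(maj7) = E–G–B–D♯; third inversion → seventh (D♯) lowest.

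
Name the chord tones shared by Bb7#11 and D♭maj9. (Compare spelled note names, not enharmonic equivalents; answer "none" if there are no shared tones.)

Bb7#11: B♭ D F A♭ E
D♭maj9: D♭ F A♭ C E♭
Common to both → F, A♭.

F, A♭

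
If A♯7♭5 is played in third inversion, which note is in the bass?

G#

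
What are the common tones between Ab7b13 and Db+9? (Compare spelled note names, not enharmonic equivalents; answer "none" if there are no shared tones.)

Eb

Ab7b13: Ab C Eb Gb Fb
Db+9: Db F A Cb Eb
Common to both → Eb.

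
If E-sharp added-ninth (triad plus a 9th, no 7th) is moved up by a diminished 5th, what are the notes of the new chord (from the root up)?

B D# F# C#

E# up a diminished 5th → B. New chord: B added-ninth.
B — root
D# — major 3rd
F# — perfect 5th
C# — major 9th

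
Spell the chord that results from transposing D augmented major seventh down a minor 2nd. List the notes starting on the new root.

C# E# G## B#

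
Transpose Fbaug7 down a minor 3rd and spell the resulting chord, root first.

Fb down a minor 3rd → Db. New chord: Db augmented seventh.
root → Db
3rd (major 3rd) → F
5th (augmented 5th) → A
7th (minor 7th) → Cb

Db F A Cb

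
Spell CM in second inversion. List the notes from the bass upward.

CM = C–E–G; second inversion → fifth (G) lowest.

G C E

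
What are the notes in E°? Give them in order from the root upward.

E – G – Bb

E° is a diminished triad built on E.
root → E
3rd (minor 3rd) → G
5th (diminished 5th) → Bb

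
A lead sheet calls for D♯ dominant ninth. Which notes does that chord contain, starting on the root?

D# F## A# C# E#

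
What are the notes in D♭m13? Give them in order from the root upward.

Db – Fb – Ab – Cb – Eb – Gb – Bb

Root Db, quality minor thirteenth:
Root: Db
Minor 3rd (3rd): Fb
Perfect 5th (5th): Ab
Minor 7th (7th): Cb
Major 9th (9th): Eb
Perfect 11th (11th): Gb
Major 13th (13th): Bb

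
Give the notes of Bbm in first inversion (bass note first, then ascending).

Db, F, Bb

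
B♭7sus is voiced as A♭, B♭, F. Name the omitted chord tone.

E♭

The full B♭7sus chord is B♭, E♭, F, A♭.
Comparing with the voicing, the perfect 4th (4th) — E♭ — is absent.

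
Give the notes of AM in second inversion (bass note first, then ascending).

E – A – C#

In root position, AM is A–C#–E.
Second inversion puts the fifth (E) in the bass.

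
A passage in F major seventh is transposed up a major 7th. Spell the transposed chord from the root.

E, G#, B, D#

F up a major 7th → E. New chord: E major seventh.
- root: E
- major 3rd: G#
- perfect 5th: B
- major 7th: D#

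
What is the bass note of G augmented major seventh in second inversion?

D-sharp

G augmented major seventh = G–B–D-sharp–F-sharp. Second inversion → fifth in the bass = D-sharp.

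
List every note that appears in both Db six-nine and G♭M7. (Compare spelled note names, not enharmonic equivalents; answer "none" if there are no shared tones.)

D♭ F B♭

Db six-nine = D♭, F, A♭, B♭, E♭.
G♭M7 = G♭, B♭, D♭, F.
Shared: D♭, F, B♭.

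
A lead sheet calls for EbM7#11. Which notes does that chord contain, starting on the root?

E♭, G, B♭, D, A

Root E♭, quality major seventh sharp eleven:
- root: E♭
- major 3rd: G
- perfect 5th: B♭
- major 7th: D
- augmented 11th: A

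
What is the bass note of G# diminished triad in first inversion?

B

G# diminished triad in root position is G#–B–D.
First inversion places the third in the bass, which is B.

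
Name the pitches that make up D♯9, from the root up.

D♯, F𝄪, A♯, C♯, E♯

D♯9 is a dominant ninth built on D♯.
D♯ — root
F𝄪 — major 3rd
A♯ — perfect 5th
C♯ — minor 7th
E♯ — major 9th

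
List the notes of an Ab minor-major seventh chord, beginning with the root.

A-flat, C-flat, E-flat, G

Ab minor-major seventh: minor-major seventh on A-flat.
root → A-flat
3rd (minor 3rd) → C-flat
5th (perfect 5th) → E-flat
7th (major 7th) → G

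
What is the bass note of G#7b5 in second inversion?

D

G#7b5 in root position is G#–B#–D–F#.
Second inversion places the fifth in the bass, which is D.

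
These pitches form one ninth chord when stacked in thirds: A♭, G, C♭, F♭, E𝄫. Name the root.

F♭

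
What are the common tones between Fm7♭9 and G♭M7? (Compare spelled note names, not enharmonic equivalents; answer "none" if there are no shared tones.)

F – Gb

Fm7♭9: F Ab C Eb Gb
G♭M7: Gb Bb Db F
Common to both → F, Gb.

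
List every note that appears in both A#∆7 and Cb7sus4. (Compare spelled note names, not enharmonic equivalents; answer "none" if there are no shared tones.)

A#∆7: A# C## E# G##
Cb7sus4: Cb Fb Gb Bbb
Common to both → none.

none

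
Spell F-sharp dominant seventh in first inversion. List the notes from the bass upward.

In root position, F-sharp dominant seventh is F-sharp–A-sharp–C-sharp–E.
First inversion puts the third (A-sharp) in the bass.

A-sharp C-sharp E F-sharp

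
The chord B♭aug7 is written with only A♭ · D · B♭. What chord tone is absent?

F♯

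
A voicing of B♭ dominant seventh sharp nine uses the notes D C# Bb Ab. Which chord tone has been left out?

F

The full B♭ dominant seventh sharp nine chord is Bb, D, F, Ab, C#.
Comparing with the voicing, the perfect 5th (5th) — F — is absent.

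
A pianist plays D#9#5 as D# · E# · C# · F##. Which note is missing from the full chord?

The full D#9#5 chord is D#, F##, A##, C#, E#.
Comparing with the voicing, the augmented 5th (5th) — A## — is absent.

A##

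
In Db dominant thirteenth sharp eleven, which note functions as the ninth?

Eb

Root of Db dominant thirteenth sharp eleven = Db. The 9th is a major 9th: Db up a major 9th → Eb.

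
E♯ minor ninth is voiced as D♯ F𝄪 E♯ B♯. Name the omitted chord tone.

G♯

E♯ minor ninth = E♯, G♯, B♯, D♯, F𝄪. The voicing lacks the 3rd (minor 3rd), G♯.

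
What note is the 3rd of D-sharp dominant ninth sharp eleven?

F##

D-sharp dominant ninth sharp eleven is built on D#; its 3rd is a major 3rd above the root.
A third above D uses the letter F, and the major 3rd above D# is F##.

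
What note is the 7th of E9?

E9 is built on E; its 7th is a minor 7th above the root.
A seventh above E uses the letter D, and the minor 7th above E is D.

D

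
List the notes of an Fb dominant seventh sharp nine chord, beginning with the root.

Fb dominant seventh sharp nine is a dominant seventh sharp nine built on Fb.
Fb — root
Ab — major 3rd
Cb — perfect 5th
Ebb — minor 7th
G — augmented 9th

Fb  Ab  Cb  Ebb  G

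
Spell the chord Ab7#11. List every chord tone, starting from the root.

Ab, C, Eb, Gb, D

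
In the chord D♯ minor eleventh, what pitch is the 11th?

G#

Root of D♯ minor eleventh = D#. The 11th is a perfect 11th: D# up a perfect 11th → G#.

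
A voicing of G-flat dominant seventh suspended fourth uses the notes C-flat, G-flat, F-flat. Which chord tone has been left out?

D-flat

The full G-flat dominant seventh suspended fourth chord is G-flat, C-flat, D-flat, F-flat.
Comparing with the voicing, the perfect 5th (5th) — D-flat — is absent.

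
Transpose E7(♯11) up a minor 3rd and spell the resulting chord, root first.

G  B  D  F  C#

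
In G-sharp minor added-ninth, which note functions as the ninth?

A♯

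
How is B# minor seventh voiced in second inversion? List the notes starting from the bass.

F-double-sharp, A-sharp, B-sharp, D-sharp

In root position, B# minor seventh is B-sharp–D-sharp–F-double-sharp–A-sharp.
Second inversion puts the fifth (F-double-sharp) in the bass.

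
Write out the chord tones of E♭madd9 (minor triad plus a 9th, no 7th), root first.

Eb – Gb – Bb – F

E♭madd9: minor added-ninth on Eb.
root → Eb
3rd (minor 3rd) → Gb
5th (perfect 5th) → Bb
9th (major 9th) → F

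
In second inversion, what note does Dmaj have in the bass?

Dmaj = D–F#–A. Second inversion → fifth in the bass = A.

A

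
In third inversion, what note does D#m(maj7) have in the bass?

D#m(maj7) = D#–F#–A#–C##. Third inversion → seventh in the bass = C##.

C##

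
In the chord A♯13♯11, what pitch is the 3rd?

A♯13♯11 is built on A#; its 3rd is a major 3rd above the root.
A third above A uses the letter C, and the major 3rd above A# is C##.

C##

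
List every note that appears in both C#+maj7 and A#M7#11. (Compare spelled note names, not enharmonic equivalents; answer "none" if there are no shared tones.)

E# – G##

C#+maj7: C# E# G## B#
A#M7#11: A# C## E# G## D##
Common to both → E#, G##.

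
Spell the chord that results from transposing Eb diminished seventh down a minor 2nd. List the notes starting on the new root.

Transposed root: E♭ → D (minor 2nd down). So we spell D diminished seventh:
Root: D
Minor 3rd (3rd): F
Diminished 5th (5th): A♭
Diminished 7th (7th): C♭

D  F  A♭  C♭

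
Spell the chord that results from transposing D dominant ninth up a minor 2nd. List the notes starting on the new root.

Transposed root: D → E♭ (minor 2nd up). So we spell E♭ dominant ninth:
root → E♭
3rd (major 3rd) → G
5th (perfect 5th) → B♭
7th (minor 7th) → D♭
9th (major 9th) → F

E♭, G, B♭, D♭, F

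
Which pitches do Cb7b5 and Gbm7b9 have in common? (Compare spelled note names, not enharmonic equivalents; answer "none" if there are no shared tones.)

Cb7b5: Cb Eb Gbb Bbb
Gbm7b9: Gb Bbb Db Fb Abb
Common to both → Bbb.

Bbb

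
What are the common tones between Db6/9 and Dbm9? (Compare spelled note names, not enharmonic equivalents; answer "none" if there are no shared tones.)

Db  Ab  Eb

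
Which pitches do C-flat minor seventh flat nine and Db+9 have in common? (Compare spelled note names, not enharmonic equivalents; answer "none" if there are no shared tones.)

C-flat minor seventh flat nine: Cb Ebb Gb Bbb Dbb
Db+9: Db F A Cb Eb
Common to both → Cb.

Cb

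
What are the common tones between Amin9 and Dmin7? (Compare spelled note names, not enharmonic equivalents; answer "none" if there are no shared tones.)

A  C

Amin9 = A, C, E, G, B.
Dmin7 = D, F, A, C.
Shared: A, C.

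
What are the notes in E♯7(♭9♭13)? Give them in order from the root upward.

Root E♯, quality dominant seventh flat nine flat thirteen:
Root: E♯
Major 3rd (3rd): G𝄪
Perfect 5th (5th): B♯
Minor 7th (7th): D♯
Minor 9th (9th): F♯
Minor 13th (13th): C♯

E♯ – G𝄪 – B♯ – D♯ – F♯ – C♯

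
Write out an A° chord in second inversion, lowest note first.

E♭, A, C

A° = A–C–E♭; second inversion → fifth (E♭) lowest.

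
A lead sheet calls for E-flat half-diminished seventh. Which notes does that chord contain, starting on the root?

E-flat – G-flat – B-double-flat – D-flat

E-flat half-diminished seventh: half-diminished seventh on E-flat.
E-flat — root
G-flat — minor 3rd
B-double-flat — diminished 5th
D-flat — minor 7th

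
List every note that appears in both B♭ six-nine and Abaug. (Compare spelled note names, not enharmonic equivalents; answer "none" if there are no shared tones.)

B♭ six-nine = Bb, D, F, G, C.
Abaug = Ab, C, E.
Shared: C.

C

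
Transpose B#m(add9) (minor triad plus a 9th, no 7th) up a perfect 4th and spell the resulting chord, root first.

E#  G#  B#  F##

Transposed root: B# → E# (perfect 4th up). So we spell E# minor added-ninth:
Root: E#
Minor 3rd (3rd): G#
Perfect 5th (5th): B#
Major 9th (9th): F##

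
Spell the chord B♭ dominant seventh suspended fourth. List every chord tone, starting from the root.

Root Bb, quality dominant seventh suspended fourth:
- root: Bb
- perfect 4th: Eb
- perfect 5th: F
- minor 7th: Ab

Bb  Eb  F  Ab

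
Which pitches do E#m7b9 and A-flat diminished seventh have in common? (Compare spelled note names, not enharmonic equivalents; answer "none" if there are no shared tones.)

E#m7b9: E# G# B# D# F#
A-flat diminished seventh: Ab Cb Ebb Gbb
Common to both → none.

none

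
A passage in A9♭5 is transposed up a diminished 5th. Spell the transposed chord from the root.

E♭  G  B𝄫  D♭  F

A up a diminished 5th → E♭. New chord: E♭ dominant ninth flat five.
E♭ — root
G — major 3rd
B𝄫 — diminished 5th
D♭ — minor 7th
F — major 9th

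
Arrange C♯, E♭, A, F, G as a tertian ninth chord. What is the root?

Stacking in thirds gives F – A – C♯ – E♭ – G, so F is the root — F dominant ninth sharp five.

F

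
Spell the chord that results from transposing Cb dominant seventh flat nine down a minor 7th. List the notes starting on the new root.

Transposed root: Cb → Db (minor 7th down). So we spell Db dominant seventh flat nine:
Root: Db
Major 3rd (3rd): F
Perfect 5th (5th): Ab
Minor 7th (7th): Cb
Minor 9th (9th): Ebb

Db – F – Ab – Cb – Ebb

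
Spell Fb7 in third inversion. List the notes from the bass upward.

Ebb  Fb  Ab  Cb

Fb7 = Fb–Ab–Cb–Ebb; third inversion → seventh (Ebb) lowest.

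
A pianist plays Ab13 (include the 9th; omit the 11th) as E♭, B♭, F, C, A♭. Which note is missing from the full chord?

The full Ab13 chord is A♭, C, E♭, G♭, B♭, F.
Comparing with the voicing, the minor 7th (7th) — G♭ — is absent.

G♭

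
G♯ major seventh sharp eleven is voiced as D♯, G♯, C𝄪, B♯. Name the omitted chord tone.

F𝄪

G♯ major seventh sharp eleven = G♯, B♯, D♯, F𝄪, C𝄪. The voicing lacks the 7th (major 7th), F𝄪.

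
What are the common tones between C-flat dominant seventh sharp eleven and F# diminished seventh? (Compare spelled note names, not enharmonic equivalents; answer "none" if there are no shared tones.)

E♭

C-flat dominant seventh sharp eleven = C♭, E♭, G♭, B𝄫, F.
F# diminished seventh = F♯, A, C, E♭.
Shared: E♭.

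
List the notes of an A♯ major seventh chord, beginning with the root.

A-sharp – C-double-sharp – E-sharp – G-double-sharp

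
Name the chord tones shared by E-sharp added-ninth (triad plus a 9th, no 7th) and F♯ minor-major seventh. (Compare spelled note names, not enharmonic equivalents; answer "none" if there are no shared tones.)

E-sharp

E-sharp added-ninth: E-sharp G-double-sharp B-sharp F-double-sharp
F♯ minor-major seventh: F-sharp A C-sharp E-sharp
Common to both → E-sharp.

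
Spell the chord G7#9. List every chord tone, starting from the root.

G7#9: dominant seventh sharp nine on G.
root → G
3rd (major 3rd) → B
5th (perfect 5th) → D
7th (minor 7th) → F
9th (augmented 9th) → A#

G – B – D – F – A#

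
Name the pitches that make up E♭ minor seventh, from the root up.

Eb, Gb, Bb, Db

Root Eb, quality minor seventh:
root → Eb
3rd (minor 3rd) → Gb
5th (perfect 5th) → Bb
7th (minor 7th) → Db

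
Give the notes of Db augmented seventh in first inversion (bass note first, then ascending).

F, A, C-flat, D-flat

In root position, Db augmented seventh is D-flat–F–A–C-flat.
First inversion puts the third (F) in the bass.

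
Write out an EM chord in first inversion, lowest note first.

In root position, EM is E–G#–B.
First inversion puts the third (G#) in the bass.

G# B E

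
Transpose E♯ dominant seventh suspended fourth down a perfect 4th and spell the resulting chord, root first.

B-sharp, E-sharp, F-double-sharp, A-sharp

A perfect 4th down from E-sharp is B-sharp, so the new chord is B-sharp dominant seventh suspended fourth.
- root: B-sharp
- perfect 4th: E-sharp
- perfect 5th: F-double-sharp
- minor 7th: A-sharp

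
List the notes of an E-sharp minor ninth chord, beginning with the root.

E♯  G♯  B♯  D♯  F𝄪

E-sharp minor ninth is a minor ninth built on E♯.
E♯ — root
G♯ — minor 3rd
B♯ — perfect 5th
D♯ — minor 7th
F𝄪 — major 9th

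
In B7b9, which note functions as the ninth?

C

Root of B7b9 = B. The 9th is a minor 9th: B up a minor 9th → C.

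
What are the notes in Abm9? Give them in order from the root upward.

Root Ab, quality minor ninth:
Root: Ab
Minor 3rd (3rd): Cb
Perfect 5th (5th): Eb
Minor 7th (7th): Gb
Major 9th (9th): Bb

Ab Cb Eb Gb Bb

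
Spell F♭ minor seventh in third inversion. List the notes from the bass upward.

E-double-flat, F-flat, A-double-flat, C-flat

In root position, F♭ minor seventh is F-flat–A-double-flat–C-flat–E-double-flat.
Third inversion puts the seventh (E-double-flat) in the bass.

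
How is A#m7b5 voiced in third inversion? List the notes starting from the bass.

A#m7b5 = A#–C#–E–G#; third inversion → seventh (G#) lowest.

G# – A# – C# – E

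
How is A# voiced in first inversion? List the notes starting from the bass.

C##  E#  A#

A# = A#–C##–E#; first inversion → third (C##) lowest.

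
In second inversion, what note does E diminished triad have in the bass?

Bb

E diminished triad = E–G–Bb. Second inversion → fifth in the bass = Bb.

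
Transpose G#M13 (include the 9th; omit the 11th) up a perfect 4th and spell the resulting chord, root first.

A perfect 4th up from G♯ is C♯, so the new chord is C♯ major thirteenth.
Root: C♯
Major 3rd (3rd): E♯
Perfect 5th (5th): G♯
Major 7th (7th): B♯
Major 9th (9th): D♯
Major 13th (13th): A♯

C♯, E♯, G♯, B♯, D♯, A♯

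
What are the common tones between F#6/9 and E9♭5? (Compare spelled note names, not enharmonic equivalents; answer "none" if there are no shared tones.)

F#, G#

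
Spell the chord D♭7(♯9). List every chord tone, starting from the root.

D♭7(♯9) is a dominant seventh sharp nine built on Db.
Db — root
F — major 3rd
Ab — perfect 5th
Cb — minor 7th
E — augmented 9th

Db, F, Ab, Cb, E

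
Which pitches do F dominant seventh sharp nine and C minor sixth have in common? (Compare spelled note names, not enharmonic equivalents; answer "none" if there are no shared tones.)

A, C, E-flat

F dominant seventh sharp nine: F A C E-flat G-sharp
C minor sixth: C E-flat G A
Common to both → A, C, E-flat.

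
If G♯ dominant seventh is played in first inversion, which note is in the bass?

G♯ dominant seventh = G-sharp–B-sharp–D-sharp–F-sharp. First inversion → third in the bass = B-sharp.

B-sharp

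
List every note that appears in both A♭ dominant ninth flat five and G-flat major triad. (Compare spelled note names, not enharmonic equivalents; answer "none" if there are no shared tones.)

G-flat  B-flat

A♭ dominant ninth flat five = A-flat, C, E-double-flat, G-flat, B-flat.
G-flat major triad = G-flat, B-flat, D-flat.
Shared: G-flat, B-flat.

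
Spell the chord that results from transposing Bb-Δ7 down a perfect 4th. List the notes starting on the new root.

F Ab C E

A perfect 4th down from Bb is F, so the new chord is F minor-major seventh.
Root: F
Minor 3rd (3rd): Ab
Perfect 5th (5th): C
Major 7th (7th): E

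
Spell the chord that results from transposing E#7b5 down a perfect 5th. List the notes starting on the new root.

A# – C## – E – G#

Transposed root: E# → A# (perfect 5th down). So we spell A# dominant seventh flat five:
A# — root
C## — major 3rd
E — diminished 5th
G# — minor 7th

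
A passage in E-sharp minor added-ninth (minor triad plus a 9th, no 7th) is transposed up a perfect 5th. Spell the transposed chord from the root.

B-sharp  D-sharp  F-double-sharp  C-double-sharp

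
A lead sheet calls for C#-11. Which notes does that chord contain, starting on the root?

C# – E – G# – B – D# – F#

C#-11 is a minor eleventh built on C#.
Root: C#
Minor 3rd (3rd): E
Perfect 5th (5th): G#
Minor 7th (7th): B
Major 9th (9th): D#
Perfect 11th (11th): F#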